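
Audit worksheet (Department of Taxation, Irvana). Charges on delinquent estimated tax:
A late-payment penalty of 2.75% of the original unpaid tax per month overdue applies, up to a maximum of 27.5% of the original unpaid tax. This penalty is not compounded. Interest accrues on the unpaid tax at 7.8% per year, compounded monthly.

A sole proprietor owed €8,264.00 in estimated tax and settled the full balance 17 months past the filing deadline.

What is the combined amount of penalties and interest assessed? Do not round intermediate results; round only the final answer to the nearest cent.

€3,234.84

Penalty (uncapped): 17 × 2.75% × €8,264.00 = €3,863.42; cap = 27.5% × €8,264.00 = €2,272.60 → penalty = €2,272.60
Interest (7.8%/yr ÷ 12 = 0.65%/month): €8,264.00 × ((1 + 0.0065)^17 − 1) = €962.2359…
Penalties + interest = €2,272.6000 + €962.2359… = €3,234.84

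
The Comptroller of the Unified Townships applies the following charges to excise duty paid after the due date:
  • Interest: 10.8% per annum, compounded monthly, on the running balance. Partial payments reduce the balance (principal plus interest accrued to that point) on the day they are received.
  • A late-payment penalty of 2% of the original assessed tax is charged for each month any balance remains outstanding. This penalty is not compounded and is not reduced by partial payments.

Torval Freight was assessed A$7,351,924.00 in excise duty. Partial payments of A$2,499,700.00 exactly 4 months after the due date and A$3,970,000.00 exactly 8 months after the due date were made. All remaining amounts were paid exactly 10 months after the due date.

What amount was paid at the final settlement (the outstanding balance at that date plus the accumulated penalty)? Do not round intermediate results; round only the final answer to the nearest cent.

Monthly rate = 10.8% ÷ 12 = 0.9%
Balance at month 4: A$7,351,924.0000 × (1 + 0.009)^4 = A$7,620,187.7855…
After A$2,499,700.00 payment: A$7,620,187.7855… − A$2,499,700.00 = A$5,120,487.7855…
Balance at month 8: A$5,120,487.7855… × (1 + 0.009)^4 = A$5,307,328.8678…
After A$3,970,000.00 payment: A$5,307,328.8678… − A$3,970,000.00 = A$1,337,328.8678…
Balance at month 10: A$1,337,328.8678… × (1 + 0.009)^2 = A$1,361,509.1110…
Penalty: 10 × 2% × A$7,351,924.00 = A$1,470,384.80
Final settlement = outstanding balance + penalty = A$1,361,509.1110… + A$1,470,384.80 = A$2,831,893.91

A$2,831,893.91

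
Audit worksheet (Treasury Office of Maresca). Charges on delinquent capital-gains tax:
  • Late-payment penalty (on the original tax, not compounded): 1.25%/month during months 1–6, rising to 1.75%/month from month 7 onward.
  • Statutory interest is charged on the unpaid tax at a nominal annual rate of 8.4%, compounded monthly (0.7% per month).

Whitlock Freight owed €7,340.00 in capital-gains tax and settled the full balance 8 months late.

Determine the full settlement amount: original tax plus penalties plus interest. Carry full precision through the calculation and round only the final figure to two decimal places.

Penalty, months 1–6: 6 × 1.25% × €7,340.00 = €550.50
Penalty, months 7–8: 2 × 1.75% × €7,340.00 = €256.90
Interest: €7,340.00 × ((1 + 0.007)^8 − 1) = €7,340.00 × 0.0573914… = €421.2527…
Total = €7,340.00 + €807.4000 + €421.2527… = €8,568.65

€8,568.65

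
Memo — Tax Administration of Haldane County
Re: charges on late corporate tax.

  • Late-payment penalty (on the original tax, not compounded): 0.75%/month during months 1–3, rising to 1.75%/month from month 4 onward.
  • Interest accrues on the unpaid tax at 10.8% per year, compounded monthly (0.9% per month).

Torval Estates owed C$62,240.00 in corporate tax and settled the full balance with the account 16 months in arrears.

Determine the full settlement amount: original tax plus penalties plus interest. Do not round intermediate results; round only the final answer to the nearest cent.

C$87,393.70

Penalty, months 1–3: 3 × 0.75% × C$62,240.00 = C$1,400.40
Penalty, months 4–16: 13 × 1.75% × C$62,240.00 = C$14,159.60
Interest: C$62,240.00 × ((1 + 0.009)^16 − 1) = C$62,240.00 × 0.1541404… = C$9,593.7012…
Total = C$62,240.00 + C$15,560.0000 + C$9,593.7012… = C$87,393.70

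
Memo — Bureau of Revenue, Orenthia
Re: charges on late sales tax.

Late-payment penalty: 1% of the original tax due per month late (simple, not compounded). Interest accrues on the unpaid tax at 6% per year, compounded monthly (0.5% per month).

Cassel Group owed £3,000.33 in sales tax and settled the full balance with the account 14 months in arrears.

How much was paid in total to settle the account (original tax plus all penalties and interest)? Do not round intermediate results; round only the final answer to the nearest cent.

Late-payment penalty: 14 × 1% × £3,000.33 = £420.05…
Interest: £3,000.33 × ((1 + 0.005)^14 − 1) = £3,000.33 × 0.0723211… = £216.9873…
Total = £3,000.33 + £420.0462 + £216.9873… = £3,637.36

£3,637.36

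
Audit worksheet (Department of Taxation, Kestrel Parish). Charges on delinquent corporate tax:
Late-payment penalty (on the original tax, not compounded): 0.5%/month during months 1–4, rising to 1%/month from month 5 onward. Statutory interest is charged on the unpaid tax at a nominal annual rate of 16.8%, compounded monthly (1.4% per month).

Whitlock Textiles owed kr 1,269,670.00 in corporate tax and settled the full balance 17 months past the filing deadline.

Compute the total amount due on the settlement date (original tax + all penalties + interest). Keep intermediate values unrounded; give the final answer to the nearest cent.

Penalty, months 1–4: 4 × 0.5% × kr 1,269,670.00 = kr 25,393.40
Penalty, months 5–17: 13 × 1% × kr 1,269,670.00 = kr 165,057.10
Interest: kr 1,269,670.00 × ((1 + 0.014)^17 − 1) = kr 1,269,670.00 × 0.2666168… = kr 338,515.3187…
Total = kr 1,269,670.00 + kr 190,450.5000 + kr 338,515.3187… = kr 1,798,635.82

kr 1,798,635.82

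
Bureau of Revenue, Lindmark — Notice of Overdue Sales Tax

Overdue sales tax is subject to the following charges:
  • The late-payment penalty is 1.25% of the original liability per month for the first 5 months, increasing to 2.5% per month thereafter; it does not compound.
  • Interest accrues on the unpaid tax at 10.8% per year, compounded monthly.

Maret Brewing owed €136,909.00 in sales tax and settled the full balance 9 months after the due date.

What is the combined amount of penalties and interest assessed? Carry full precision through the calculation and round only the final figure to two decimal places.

Penalty, months 1–5: 5 × 1.25% × €136,909.00 = €8,556.81…
Penalty, months 6–9: 4 × 2.5% × €136,909.00 = €13,690.90
Interest (10.8%/yr ÷ 12 = 0.9%/month): €136,909.00 × ((1 + 0.009)^9 − 1) = €11,497.3536…
Penalties + interest = €22,247.7125 + €11,497.3536… = €33,745.07

€33,745.07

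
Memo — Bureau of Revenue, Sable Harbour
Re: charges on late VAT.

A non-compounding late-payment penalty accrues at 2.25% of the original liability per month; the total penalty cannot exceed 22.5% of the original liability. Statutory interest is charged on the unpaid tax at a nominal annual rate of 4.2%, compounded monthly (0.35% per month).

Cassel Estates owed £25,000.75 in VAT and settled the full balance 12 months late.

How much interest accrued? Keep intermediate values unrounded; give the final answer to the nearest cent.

£1,070.48

Interest: £25,000.75 × ((1 + 0.0035)^12 − 1) = £25,000.75 × 0.0428180… = £1,070.4823…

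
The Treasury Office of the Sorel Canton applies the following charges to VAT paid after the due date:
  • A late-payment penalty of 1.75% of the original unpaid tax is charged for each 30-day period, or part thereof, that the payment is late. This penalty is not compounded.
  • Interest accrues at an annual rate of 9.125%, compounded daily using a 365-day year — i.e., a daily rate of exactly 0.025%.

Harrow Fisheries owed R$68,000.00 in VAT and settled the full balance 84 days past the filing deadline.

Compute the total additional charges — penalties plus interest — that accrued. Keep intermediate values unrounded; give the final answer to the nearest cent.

Penalty periods: ⌈84/30⌉ = 3; penalty = 3 × 1.75% × R$68,000.00 = R$3,570.00
Interest: R$68,000.00 × ((1 + 0.00025)^84 − 1) = R$68,000.00 × 0.02121937… = R$1,442.9173…
Penalties + interest = R$3,570.0000 + R$1,442.9173… = R$5,012.92

R$5,012.92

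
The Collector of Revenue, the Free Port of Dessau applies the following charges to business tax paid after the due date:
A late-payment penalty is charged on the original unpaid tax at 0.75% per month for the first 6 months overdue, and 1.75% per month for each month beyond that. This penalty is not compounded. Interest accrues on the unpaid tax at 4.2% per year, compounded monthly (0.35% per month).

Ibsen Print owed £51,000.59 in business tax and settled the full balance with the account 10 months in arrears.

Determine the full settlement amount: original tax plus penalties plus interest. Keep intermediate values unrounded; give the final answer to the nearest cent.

£58,679.06

Penalty, months 1–6: 6 × 0.75% × £51,000.59 = £2,295.03…
Penalty, months 7–10: 4 × 1.75% × £51,000.59 = £3,570.04…
Interest: £51,000.59 × ((1 + 0.0035)^10 − 1) = £51,000.59 × 0.0355564… = £1,813.3987…
Total = £51,000.59 + £5,865.0679… + £1,813.3987… = £58,679.06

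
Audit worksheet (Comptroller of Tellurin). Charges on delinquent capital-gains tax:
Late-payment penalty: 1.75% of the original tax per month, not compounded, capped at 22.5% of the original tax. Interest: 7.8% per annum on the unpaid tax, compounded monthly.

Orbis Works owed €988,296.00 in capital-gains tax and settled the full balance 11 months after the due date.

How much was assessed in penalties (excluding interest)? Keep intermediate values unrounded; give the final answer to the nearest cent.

€190,246.98

Penalty: 11 × 1.75% × €988,296.00 = €190,246.98 (below the 22.5% cap of €222,366.60)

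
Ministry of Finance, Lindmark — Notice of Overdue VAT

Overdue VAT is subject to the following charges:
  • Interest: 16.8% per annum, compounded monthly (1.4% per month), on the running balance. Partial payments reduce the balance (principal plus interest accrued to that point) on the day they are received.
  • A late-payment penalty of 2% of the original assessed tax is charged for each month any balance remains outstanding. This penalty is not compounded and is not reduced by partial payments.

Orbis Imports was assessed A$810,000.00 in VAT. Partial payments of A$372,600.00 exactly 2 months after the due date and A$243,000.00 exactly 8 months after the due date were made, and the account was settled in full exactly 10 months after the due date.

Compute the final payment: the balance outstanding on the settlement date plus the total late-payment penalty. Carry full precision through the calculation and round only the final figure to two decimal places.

Balance at month 2: A$810,000.0000 × (1 + 0.014)^2 = A$832,838.7600
After A$372,600.00 payment: A$832,838.7600 − A$372,600.00 = A$460,238.7600
Balance at month 8: A$460,238.7600 × (1 + 0.014)^6 = A$500,277.4424…
After A$243,000.00 payment: A$500,277.4424… − A$243,000.00 = A$257,277.4424…
Balance at month 10: A$257,277.4424… × (1 + 0.014)^2 = A$264,531.6372…
Penalty: 10 × 2% × A$810,000.00 = A$162,000.00
Final settlement = outstanding balance + penalty = A$264,531.6372… + A$162,000.00 = A$426,531.64

A$426,531.64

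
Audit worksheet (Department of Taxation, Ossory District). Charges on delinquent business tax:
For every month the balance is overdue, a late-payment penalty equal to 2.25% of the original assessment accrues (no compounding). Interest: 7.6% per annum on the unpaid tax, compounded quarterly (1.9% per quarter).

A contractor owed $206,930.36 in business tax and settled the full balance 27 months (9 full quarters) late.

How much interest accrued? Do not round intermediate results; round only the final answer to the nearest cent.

$38,197.05

Interest: $206,930.36 × ((1 + 0.019)^9 − 1) = $206,930.36 × 0.1845889… = $38,197.0460…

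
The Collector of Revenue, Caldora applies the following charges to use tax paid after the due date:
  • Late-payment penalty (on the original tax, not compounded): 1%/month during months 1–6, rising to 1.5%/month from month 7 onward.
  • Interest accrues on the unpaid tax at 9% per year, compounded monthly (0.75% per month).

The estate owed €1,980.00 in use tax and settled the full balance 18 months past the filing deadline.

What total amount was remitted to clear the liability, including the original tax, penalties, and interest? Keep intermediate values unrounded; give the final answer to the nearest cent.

€2,740.24

Penalty, months 1–6: 6 × 1% × €1,980.00 = €118.80
Penalty, months 7–18: 12 × 1.5% × €1,980.00 = €356.40
Interest: €1,980.00 × ((1 + 0.0075)^18 − 1) = €1,980.00 × 0.1439604… = €285.0416…
Total = €1,980.00 + €475.2000 + €285.0416… = €2,740.24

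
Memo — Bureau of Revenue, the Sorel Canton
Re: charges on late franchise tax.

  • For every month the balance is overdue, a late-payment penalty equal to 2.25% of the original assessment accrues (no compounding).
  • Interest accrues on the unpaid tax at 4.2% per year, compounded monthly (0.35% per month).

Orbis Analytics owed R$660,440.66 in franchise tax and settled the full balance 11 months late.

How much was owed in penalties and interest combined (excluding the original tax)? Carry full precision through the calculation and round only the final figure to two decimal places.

R$189,335.71

Late-payment penalty: 11 × 2.25% × R$660,440.66 = R$163,459.06…
Interest: R$660,440.66 × ((1 + 0.0035)^11 − 1) = R$660,440.66 × 0.0391809… = R$25,876.6424…
Penalties + interest = R$163,459.0634… + R$25,876.6424… = R$189,335.71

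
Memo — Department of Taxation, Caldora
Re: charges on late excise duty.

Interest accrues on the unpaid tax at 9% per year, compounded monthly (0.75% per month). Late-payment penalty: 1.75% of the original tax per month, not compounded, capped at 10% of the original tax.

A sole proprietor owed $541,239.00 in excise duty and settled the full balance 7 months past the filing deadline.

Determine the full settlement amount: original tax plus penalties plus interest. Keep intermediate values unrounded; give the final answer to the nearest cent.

Penalty (uncapped): 7 × 1.75% × $541,239.00 = $66,301.78…; cap = 10% × $541,239.00 = $54,123.90 → penalty = $54,123.90
Interest: $541,239.00 × ((1 + 0.0075)^7 − 1) = $541,239.00 × 0.0536961… = $29,062.4380…
Total = $541,239.00 + $54,123.9000 + $29,062.4380… = $624,425.34

$624,425.34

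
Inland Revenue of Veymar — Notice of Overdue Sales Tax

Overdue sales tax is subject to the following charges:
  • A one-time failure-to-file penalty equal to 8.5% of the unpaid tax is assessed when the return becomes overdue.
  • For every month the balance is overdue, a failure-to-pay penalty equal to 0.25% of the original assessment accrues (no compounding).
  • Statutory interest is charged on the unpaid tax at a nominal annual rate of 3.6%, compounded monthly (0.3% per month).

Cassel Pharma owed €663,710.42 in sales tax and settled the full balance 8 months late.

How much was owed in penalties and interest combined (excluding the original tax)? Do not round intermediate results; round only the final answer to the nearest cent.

€85,786.91

Failure-to-file penalty: 8.5% × €663,710.42 = €56,415.39…
Failure-to-pay penalty: 8 × 0.25% × €663,710.42 = €13,274.21…
Interest: €663,710.42 × ((1 + 0.003)^8 − 1) = €663,710.42 × 0.0242535… = €16,097.3124…
Penalties + interest = €69,689.5941 + €16,097.3124… = €85,786.91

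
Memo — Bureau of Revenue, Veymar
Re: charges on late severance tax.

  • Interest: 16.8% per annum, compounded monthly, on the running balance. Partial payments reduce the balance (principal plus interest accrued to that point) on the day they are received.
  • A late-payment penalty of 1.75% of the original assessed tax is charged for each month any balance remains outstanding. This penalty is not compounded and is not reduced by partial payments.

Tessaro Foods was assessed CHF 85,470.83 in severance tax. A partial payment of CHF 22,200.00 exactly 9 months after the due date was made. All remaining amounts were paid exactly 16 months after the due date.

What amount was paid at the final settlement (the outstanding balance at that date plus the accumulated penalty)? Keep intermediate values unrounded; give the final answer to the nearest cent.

CHF 106,226.78

Monthly rate = 16.8% ÷ 12 = 1.4%
Balance at month 9: CHF 85,470.8300 × (1 + 0.014)^9 = CHF 96,863.3570…
After CHF 22,200.00 payment: CHF 96,863.3570… − CHF 22,200.00 = CHF 74,663.3570…
Balance at month 16: CHF 74,663.3570… × (1 + 0.014)^7 = CHF 82,294.9523…
Penalty: 16 × 1.75% × CHF 85,470.83 = CHF 23,931.83…
Final settlement = outstanding balance + penalty = CHF 82,294.9523… + CHF 23,931.83… = CHF 106,226.78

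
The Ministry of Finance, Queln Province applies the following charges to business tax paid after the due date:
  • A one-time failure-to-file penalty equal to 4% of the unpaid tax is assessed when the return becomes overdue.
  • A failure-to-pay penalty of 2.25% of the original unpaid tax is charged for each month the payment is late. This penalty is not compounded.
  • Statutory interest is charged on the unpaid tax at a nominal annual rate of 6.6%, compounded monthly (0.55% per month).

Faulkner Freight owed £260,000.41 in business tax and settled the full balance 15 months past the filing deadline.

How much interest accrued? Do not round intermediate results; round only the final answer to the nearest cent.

Interest: £260,000.41 × ((1 + 0.0055)^15 − 1) = £260,000.41 × 0.0857532… = £22,295.8710…

£22,295.87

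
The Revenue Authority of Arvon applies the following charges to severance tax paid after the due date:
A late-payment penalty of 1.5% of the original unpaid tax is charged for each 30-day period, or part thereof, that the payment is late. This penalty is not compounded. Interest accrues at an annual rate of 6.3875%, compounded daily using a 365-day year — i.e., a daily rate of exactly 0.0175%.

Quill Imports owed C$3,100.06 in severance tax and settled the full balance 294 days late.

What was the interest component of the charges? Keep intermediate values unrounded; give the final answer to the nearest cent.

Interest: C$3,100.06 × ((1 + 0.000175)^294 − 1) = C$3,100.06 × 0.05279181… = C$163.6578…

C$163.66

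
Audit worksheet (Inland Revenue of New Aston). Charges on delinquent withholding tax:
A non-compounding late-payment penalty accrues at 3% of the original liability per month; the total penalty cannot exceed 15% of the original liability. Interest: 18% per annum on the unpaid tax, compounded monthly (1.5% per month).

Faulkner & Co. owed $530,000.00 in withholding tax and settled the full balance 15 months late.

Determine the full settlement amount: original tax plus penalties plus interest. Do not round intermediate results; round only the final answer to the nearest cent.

Penalty (uncapped): 15 × 3% × $530,000.00 = $238,500.00; cap = 15% × $530,000.00 = $79,500.00 → penalty = $79,500.00
Interest: $530,000.00 × ((1 + 0.015)^15 − 1) = $530,000.00 × 0.2502321… = $132,622.9953…
Total = $530,000.00 + $79,500.0000 + $132,622.9953… = $742,123.00

$742,123.00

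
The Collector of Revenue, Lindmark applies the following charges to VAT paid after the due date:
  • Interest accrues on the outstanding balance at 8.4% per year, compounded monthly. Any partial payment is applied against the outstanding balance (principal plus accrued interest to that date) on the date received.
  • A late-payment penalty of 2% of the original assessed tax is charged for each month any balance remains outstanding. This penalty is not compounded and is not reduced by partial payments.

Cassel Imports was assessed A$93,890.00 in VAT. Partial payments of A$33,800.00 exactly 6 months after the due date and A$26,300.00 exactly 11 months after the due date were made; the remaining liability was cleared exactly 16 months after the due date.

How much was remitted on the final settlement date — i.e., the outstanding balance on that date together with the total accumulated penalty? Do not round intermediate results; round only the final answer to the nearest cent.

A$71,545.59

Monthly rate = 8.4% ÷ 12 = 0.7%
Balance at month 6: A$93,890.0000 × (1 + 0.007)^6 = A$97,903.0366…
After A$33,800.00 payment: A$97,903.0366… − A$33,800.00 = A$64,103.0366…
Balance at month 11: A$64,103.0366… × (1 + 0.007)^5 = A$66,378.2740…
After A$26,300.00 payment: A$66,378.2740… − A$26,300.00 = A$40,078.2740…
Balance at month 16: A$40,078.2740… × (1 + 0.007)^5 = A$41,500.7899…
Penalty: 16 × 2% × A$93,890.00 = A$30,044.80
Final settlement = outstanding balance + penalty = A$41,500.7899… + A$30,044.80 = A$71,545.59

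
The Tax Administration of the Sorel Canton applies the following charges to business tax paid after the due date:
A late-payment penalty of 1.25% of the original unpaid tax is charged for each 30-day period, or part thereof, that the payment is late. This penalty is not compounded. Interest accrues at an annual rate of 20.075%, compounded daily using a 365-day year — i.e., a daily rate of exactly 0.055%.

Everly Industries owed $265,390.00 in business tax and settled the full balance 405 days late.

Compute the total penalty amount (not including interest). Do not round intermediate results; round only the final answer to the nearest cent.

Penalty periods: ⌈405/30⌉ = 14; penalty = 14 × 1.25% × $265,390.00 = $46,443.25

$46,443.25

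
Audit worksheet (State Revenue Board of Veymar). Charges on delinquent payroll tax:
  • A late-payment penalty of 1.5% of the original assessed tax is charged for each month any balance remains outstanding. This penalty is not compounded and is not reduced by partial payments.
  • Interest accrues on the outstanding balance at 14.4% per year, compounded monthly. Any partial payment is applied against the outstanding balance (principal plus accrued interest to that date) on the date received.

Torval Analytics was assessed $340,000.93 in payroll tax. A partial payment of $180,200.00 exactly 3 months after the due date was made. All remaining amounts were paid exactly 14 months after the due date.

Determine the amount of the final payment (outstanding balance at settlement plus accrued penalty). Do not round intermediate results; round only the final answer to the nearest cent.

Monthly rate = 14.4% ÷ 12 = 1.2%
Balance at month 3: $340,000.9300 × (1 + 0.012)^3 = $352,388.4314…
After $180,200.00 payment: $352,388.4314… − $180,200.00 = $172,188.4314…
Balance at month 14: $172,188.4314… × (1 + 0.012)^11 = $196,331.3294…
Penalty: 14 × 1.5% × $340,000.93 = $71,400.20…
Final settlement = outstanding balance + penalty = $196,331.3294… + $71,400.20… = $267,731.52

$267,731.52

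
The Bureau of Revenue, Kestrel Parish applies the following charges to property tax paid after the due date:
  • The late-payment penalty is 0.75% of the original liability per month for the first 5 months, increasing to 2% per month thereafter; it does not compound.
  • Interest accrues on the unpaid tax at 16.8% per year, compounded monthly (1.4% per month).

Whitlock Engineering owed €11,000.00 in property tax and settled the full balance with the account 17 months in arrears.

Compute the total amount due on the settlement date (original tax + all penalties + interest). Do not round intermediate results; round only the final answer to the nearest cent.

Penalty, months 1–5: 5 × 0.75% × €11,000.00 = €412.50
Penalty, months 6–17: 12 × 2% × €11,000.00 = €2,640.00
Interest: €11,000.00 × ((1 + 0.014)^17 − 1) = €11,000.00 × 0.2666168… = €2,932.7845…
Total = €11,000.00 + €3,052.5000 + €2,932.7845… = €16,985.28

€16,985.28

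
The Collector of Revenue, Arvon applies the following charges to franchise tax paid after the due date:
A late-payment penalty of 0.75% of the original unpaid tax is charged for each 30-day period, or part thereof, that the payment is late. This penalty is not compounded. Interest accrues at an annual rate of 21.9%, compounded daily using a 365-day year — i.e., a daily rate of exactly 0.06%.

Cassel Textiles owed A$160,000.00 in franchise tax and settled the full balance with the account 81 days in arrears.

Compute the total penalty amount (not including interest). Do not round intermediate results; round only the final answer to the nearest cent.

A$3,600.00

Penalty periods: ⌈81/30⌉ = 3; penalty = 3 × 0.75% × A$160,000.00 = A$3,600.00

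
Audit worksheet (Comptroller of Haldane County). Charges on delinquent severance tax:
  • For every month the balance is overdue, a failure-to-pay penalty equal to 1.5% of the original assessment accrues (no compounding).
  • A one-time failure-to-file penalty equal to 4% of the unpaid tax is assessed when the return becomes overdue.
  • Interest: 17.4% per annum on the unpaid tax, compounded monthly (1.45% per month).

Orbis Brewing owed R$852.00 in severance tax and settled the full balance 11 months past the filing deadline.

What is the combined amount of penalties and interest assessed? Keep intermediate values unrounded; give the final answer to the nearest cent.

R$320.85

Failure-to-file penalty: 4% × R$852.00 = R$34.08
Failure-to-pay penalty = 1.5% × R$852.00 × 11 mo = R$140.58
Interest: R$852.00 × ((1 + 0.0145)^11 − 1) = R$852.00 × 0.1715817… = R$146.1876…
Penalties + interest = R$174.6600 + R$146.1876… = R$320.85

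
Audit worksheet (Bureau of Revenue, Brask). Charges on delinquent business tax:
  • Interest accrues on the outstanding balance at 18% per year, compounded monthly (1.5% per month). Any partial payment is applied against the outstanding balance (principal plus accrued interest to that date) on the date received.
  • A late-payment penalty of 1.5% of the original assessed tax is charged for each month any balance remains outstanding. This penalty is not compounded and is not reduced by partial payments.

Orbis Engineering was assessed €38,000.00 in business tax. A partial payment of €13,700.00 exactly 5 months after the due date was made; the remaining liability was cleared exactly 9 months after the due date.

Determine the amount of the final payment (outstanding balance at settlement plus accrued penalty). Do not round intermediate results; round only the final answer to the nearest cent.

Balance at month 5: €38,000.0000 × (1 + 0.015)^5 = €40,936.7921…
After €13,700.00 payment: €40,936.7921… − €13,700.00 = €27,236.7921…
Balance at month 9: €27,236.7921… × (1 + 0.015)^4 = €28,908.1384…
Penalty: 9 × 1.5% × €38,000.00 = €5,130.00
Final settlement = outstanding balance + penalty = €28,908.1384… + €5,130.00 = €34,038.14

€34,038.14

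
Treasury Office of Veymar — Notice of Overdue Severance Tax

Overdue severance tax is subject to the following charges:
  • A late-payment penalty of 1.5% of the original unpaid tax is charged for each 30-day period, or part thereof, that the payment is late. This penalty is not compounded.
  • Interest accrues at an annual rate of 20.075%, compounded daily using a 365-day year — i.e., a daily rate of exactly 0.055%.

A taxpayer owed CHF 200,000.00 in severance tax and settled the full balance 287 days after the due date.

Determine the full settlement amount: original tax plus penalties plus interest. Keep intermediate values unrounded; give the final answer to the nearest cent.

CHF 264,187.94

Penalty periods: ⌈287/30⌉ = 10; penalty = 10 × 1.5% × CHF 200,000.00 = CHF 30,000.00
Interest: CHF 200,000.00 × ((1 + 0.00055)^287 − 1) = CHF 200,000.00 × 0.17093972… = CHF 34,187.9443…
Total = CHF 200,000.00 + CHF 30,000.0000 + CHF 34,187.9443… = CHF 264,187.94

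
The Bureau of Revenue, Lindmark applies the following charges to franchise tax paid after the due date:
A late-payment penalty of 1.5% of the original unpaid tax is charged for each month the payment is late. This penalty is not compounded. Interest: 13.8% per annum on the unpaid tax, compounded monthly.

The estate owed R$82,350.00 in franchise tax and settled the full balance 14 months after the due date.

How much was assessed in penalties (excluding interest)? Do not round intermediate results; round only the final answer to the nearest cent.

R$17,293.50

Late-payment penalty = 1.5% × R$82,350.00 × 14 mo = R$17,293.50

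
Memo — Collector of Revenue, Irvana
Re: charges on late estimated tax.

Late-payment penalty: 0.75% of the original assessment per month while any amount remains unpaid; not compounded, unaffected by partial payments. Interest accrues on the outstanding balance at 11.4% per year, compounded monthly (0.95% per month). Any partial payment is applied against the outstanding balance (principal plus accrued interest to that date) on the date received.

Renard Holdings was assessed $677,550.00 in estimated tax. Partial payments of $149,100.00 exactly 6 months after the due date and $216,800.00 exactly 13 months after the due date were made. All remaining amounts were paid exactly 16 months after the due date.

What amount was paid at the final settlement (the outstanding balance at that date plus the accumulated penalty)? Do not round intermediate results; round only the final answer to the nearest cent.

$482,593.74

Balance at month 6: $677,550.0000 × (1 + 0.0095)^6 = $717,099.2847…
After $149,100.00 payment: $717,099.2847… − $149,100.00 = $567,999.2847…
Balance at month 13: $567,999.2847… × (1 + 0.0095)^7 = $606,864.9452…
After $216,800.00 payment: $606,864.9452… − $216,800.00 = $390,064.9452…
Balance at month 16: $390,064.9452… × (1 + 0.0095)^3 = $401,287.7407…
Penalty: 16 × 0.75% × $677,550.00 = $81,306.00
Final settlement = outstanding balance + penalty = $401,287.7407… + $81,306.00 = $482,593.74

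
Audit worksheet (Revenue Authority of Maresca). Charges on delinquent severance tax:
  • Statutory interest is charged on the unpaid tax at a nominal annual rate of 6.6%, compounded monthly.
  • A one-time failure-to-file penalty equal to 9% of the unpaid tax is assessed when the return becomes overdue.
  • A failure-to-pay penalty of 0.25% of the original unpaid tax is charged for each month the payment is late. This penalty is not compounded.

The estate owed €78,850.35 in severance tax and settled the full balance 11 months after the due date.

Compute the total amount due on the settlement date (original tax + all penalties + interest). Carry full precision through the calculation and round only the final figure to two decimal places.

€93,019.09

Failure-to-file penalty: 9% × €78,850.35 = €7,096.53…
Failure-to-pay penalty = 0.25% × €78,850.35 × 11 mo = €2,168.38…
Interest (6.6%/yr ÷ 12 = 0.55%/month): €78,850.35 × ((1 + 0.0055)^11 − 1) = €4,903.8220…
Total = €78,850.35 + €9,264.9161… + €4,903.8220… = €93,019.09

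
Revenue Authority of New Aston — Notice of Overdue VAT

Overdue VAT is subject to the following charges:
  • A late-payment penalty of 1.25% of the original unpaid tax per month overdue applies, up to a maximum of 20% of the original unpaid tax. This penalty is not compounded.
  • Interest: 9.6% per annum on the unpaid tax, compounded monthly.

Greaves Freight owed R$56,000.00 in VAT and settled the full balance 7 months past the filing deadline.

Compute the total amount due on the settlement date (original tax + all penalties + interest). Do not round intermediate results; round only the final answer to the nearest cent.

Penalty: 7 × 1.25% × R$56,000.00 = R$4,900.00 (below the 20% cap of R$11,200.00)
Interest (9.6%/yr ÷ 12 = 0.8%/month): R$56,000.00 × ((1 + 0.008)^7 − 1) = R$3,212.2756…
Total = R$56,000.00 + R$4,900.0000 + R$3,212.2756… = R$64,112.28

R$64,112.28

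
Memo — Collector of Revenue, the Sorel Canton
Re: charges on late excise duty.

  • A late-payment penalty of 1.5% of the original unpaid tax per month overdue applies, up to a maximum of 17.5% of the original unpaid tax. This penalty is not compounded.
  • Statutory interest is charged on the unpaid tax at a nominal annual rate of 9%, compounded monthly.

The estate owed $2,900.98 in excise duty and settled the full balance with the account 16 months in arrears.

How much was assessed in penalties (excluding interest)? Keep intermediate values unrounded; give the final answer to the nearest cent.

$507.67

Penalty (uncapped): 16 × 1.5% × $2,900.98 = $696.24…; cap = 17.5% × $2,900.98 = $507.67… → penalty = $507.67…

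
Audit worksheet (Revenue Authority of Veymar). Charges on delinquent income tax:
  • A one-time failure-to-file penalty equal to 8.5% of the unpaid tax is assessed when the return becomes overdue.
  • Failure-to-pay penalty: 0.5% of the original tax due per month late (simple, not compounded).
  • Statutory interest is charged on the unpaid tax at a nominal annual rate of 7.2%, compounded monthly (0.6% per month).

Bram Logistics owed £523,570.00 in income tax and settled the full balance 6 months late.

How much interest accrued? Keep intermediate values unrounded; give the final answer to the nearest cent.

£19,133.52

Interest: £523,570.00 × ((1 + 0.006)^6 − 1) = £523,570.00 × 0.0365443… = £19,133.5198…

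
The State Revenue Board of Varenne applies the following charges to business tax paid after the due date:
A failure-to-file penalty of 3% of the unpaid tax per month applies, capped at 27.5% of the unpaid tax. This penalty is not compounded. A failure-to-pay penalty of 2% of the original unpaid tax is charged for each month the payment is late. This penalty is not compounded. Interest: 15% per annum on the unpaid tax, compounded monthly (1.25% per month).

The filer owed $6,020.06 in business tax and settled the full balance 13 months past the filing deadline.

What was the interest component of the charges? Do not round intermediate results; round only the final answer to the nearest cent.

Interest: $6,020.06 × ((1 + 0.0125)^13 − 1) = $6,020.06 × 0.1752639… = $1,055.0995…

$1,055.10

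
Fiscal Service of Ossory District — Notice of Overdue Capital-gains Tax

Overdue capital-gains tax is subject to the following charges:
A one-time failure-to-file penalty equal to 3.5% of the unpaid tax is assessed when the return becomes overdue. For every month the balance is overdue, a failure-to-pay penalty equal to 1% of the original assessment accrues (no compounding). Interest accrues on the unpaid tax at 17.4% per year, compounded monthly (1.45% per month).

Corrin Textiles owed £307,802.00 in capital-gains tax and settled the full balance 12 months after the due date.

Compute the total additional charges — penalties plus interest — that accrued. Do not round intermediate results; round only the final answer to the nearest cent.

£105,751.41

Failure-to-file penalty: 3.5% × £307,802.00 = £10,773.07
Failure-to-pay penalty: 12 × 1% × £307,802.00 = £36,936.24
Interest: £307,802.00 × ((1 + 0.0145)^12 − 1) = £307,802.00 × 0.1885696… = £58,042.0986…
Penalties + interest = £47,709.3100 + £58,042.0986… = £105,751.41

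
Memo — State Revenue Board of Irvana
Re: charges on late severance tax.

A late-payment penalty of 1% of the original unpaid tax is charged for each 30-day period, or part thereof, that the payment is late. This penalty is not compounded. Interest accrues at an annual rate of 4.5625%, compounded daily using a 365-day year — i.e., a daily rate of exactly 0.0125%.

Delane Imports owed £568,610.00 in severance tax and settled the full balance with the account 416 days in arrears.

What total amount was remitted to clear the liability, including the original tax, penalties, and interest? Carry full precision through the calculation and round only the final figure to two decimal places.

£678,563.43

Penalty periods: ⌈416/30⌉ = 14; penalty = 14 × 1% × £568,610.00 = £79,605.40
Interest: £568,610.00 × ((1 + 0.000125)^416 − 1) = £568,610.00 × 0.05337232… = £30,348.0345…
Total = £568,610.00 + £79,605.4000 + £30,348.0345… = £678,563.43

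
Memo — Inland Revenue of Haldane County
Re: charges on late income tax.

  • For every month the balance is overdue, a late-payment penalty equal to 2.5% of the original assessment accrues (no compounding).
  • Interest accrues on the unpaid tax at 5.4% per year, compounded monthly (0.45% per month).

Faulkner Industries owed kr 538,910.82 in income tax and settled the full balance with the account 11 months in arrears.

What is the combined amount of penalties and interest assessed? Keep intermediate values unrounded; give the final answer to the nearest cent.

kr 175,484.95

Late-payment penalty: 11 × 2.5% × kr 538,910.82 = kr 148,200.48…
Interest: kr 538,910.82 × ((1 + 0.0045)^11 − 1) = kr 538,910.82 × 0.0506289… = kr 27,284.4738…
Penalties + interest = kr 148,200.4755 + kr 27,284.4738… = kr 175,484.95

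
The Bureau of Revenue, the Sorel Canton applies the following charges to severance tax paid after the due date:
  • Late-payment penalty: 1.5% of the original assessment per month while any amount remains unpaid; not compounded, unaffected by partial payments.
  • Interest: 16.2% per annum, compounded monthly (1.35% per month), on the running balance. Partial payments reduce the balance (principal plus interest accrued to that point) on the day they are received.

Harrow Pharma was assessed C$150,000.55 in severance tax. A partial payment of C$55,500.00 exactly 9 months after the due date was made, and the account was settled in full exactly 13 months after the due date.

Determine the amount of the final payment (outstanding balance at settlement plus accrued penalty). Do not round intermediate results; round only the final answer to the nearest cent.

C$149,259.05

Balance at month 9: C$150,000.5500 × (1 + 0.0135)^9 = C$169,241.4076…
After C$55,500.00 payment: C$169,241.4076… − C$55,500.00 = C$113,741.4076…
Balance at month 13: C$113,741.4076… × (1 + 0.0135)^4 = C$120,008.9430…
Penalty: 13 × 1.5% × C$150,000.55 = C$29,250.11…
Final settlement = outstanding balance + penalty = C$120,008.9430… + C$29,250.11… = C$149,259.05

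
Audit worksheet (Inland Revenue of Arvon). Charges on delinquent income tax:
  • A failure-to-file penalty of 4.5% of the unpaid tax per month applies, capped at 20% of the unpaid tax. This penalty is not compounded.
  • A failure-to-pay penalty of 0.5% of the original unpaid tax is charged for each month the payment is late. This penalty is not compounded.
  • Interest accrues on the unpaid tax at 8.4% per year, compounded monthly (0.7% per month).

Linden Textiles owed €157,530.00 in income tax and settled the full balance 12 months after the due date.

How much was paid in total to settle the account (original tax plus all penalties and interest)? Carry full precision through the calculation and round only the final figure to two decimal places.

Failure-to-file: 12 × 4.5% × €157,530.00 = €85,066.20, capped at 20% × €157,530.00 = €31,506.00
Failure-to-pay penalty = 0.5% × €157,530.00 × 12 mo = €9,451.80
Interest: €157,530.00 × ((1 + 0.007)^12 − 1) = €157,530.00 × 0.0873107… = €13,754.0486…
Total = €157,530.00 + €40,957.8000 + €13,754.0486… = €212,241.85

€212,241.85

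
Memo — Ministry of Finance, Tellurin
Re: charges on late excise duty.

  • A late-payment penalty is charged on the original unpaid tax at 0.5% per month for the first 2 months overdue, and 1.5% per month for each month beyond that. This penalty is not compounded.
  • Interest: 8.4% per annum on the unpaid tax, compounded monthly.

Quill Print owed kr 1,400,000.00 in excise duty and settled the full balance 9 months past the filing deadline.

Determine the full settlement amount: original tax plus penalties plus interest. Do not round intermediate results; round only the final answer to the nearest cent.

Penalty, months 1–2: 2 × 0.5% × kr 1,400,000.00 = kr 14,000.00
Penalty, months 3–9: 7 × 1.5% × kr 1,400,000.00 = kr 147,000.00
Interest (8.4%/yr ÷ 12 = 0.7%/month): kr 1,400,000.00 × ((1 + 0.007)^9 − 1) = kr 90,710.3633…
Total = kr 1,400,000.00 + kr 161,000.0000 + kr 90,710.3633… = kr 1,651,710.36

kr 1,651,710.36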